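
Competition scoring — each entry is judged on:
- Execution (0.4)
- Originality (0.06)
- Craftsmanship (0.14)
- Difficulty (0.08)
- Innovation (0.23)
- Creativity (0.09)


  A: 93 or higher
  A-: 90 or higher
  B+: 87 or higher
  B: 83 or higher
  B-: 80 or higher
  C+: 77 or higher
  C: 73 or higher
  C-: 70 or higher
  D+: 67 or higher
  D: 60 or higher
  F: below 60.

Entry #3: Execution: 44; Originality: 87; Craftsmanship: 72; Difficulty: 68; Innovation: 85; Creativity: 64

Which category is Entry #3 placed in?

Weighted total:
  Execution 44 × 0.4 = 17.6
  Originality 87 × 0.06 = 5.22
  Craftsmanship 72 × 0.14 = 10.08
  Difficulty 68 × 0.08 = 5.44
  Innovation 85 × 0.23 = 19.55
  Creativity 64 × 0.09 = 5.76
Sum = 63.65
63.65 is ≥ 60 and < 67 → D

D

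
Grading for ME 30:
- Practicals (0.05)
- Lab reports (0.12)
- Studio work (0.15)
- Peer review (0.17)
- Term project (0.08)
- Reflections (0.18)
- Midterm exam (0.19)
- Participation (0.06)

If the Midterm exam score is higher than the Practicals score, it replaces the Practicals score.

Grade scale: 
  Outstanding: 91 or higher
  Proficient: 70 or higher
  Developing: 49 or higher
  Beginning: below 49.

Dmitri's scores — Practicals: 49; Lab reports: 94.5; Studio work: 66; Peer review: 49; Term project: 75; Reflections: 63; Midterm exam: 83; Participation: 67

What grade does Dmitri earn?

Proficient

Midterm exam (83) > Practicals (49), so Practicals counts as 83.
Weighted total:
  Practicals 83 × 0.05 = 4.15
  Lab reports 94.5 × 0.12 = 11.34
  Studio work 66 × 0.15 = 9.9
  Peer review 49 × 0.17 = 8.33
  Term project 75 × 0.08 = 6
  Reflections 63 × 0.18 = 11.34
  Midterm exam 83 × 0.19 = 15.77
  Participation 67 × 0.06 = 4.02
Sum = 70.85
70.85 is ≥ 70 and < 91 → Proficient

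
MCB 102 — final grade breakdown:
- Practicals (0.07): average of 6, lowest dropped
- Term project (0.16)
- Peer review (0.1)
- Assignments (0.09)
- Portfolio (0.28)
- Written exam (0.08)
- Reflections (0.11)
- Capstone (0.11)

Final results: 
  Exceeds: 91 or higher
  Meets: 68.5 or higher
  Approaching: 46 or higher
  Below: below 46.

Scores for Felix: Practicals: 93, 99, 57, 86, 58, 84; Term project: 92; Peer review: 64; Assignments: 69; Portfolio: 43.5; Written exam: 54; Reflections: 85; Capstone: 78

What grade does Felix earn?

Approaching

Practicals: drop 57 → average of remaining 5 = 420/5 = 84
Weighted total:
  Practicals 84 × 0.07 = 5.88
  Term project 92 × 0.16 = 14.72
  Peer review 64 × 0.1 = 6.4
  Assignments 69 × 0.09 = 6.21
  Portfolio 43.5 × 0.28 = 12.18
  Written exam 54 × 0.08 = 4.32
  Reflections 85 × 0.11 = 9.35
  Capstone 78 × 0.11 = 8.58
Sum = 67.64
67.64 is ≥ 46 and < 68.5 → Approaching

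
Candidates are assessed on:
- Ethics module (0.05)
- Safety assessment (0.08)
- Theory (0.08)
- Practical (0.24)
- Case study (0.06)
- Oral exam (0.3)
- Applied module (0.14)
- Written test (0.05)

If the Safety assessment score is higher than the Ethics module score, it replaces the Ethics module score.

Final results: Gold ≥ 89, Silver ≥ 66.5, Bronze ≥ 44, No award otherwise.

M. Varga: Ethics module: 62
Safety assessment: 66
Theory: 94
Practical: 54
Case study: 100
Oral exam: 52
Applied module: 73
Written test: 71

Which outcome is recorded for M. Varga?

Bronze

Safety assessment (66) > Ethics module (62), so Ethics module counts as 66.
Weighted total:
  Ethics module 66 × 0.05 = 3.3
  Safety assessment 66 × 0.08 = 5.28
  Theory 94 × 0.08 = 7.52
  Practical 54 × 0.24 = 12.96
  Case study 100 × 0.06 = 6
  Oral exam 52 × 0.3 = 15.6
  Applied module 73 × 0.14 = 10.22
  Written test 71 × 0.05 = 3.55
Sum = 64.43
64.43 is ≥ 44 and < 66.5 → Bronze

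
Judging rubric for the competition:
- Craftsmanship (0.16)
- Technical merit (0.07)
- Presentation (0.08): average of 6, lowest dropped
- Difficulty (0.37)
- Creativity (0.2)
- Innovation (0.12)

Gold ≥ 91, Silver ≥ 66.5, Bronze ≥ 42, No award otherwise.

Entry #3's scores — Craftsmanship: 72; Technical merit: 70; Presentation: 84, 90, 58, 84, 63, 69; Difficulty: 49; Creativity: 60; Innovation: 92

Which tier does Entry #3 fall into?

Presentation: drop 58 → average of remaining 5 = 390/5 = 78
Weighted total:
  Craftsmanship 72 × 0.16 = 11.52
  Technical merit 70 × 0.07 = 4.9
  Presentation 78 × 0.08 = 6.24
  Difficulty 49 × 0.37 = 18.13
  Creativity 60 × 0.2 = 12
  Innovation 92 × 0.12 = 11.04
Sum = 63.83
63.83 is ≥ 42 and < 66.5 → Bronze

Bronze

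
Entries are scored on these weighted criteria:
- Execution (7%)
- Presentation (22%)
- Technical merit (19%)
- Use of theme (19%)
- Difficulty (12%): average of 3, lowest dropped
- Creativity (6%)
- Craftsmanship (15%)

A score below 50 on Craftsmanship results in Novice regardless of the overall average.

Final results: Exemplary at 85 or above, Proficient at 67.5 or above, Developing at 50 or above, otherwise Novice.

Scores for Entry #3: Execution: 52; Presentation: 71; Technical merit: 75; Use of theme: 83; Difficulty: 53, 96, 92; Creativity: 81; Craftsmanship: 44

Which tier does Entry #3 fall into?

Difficulty: drop 53 → average of remaining 2 = 188/2 = 94
Craftsmanship score 44 < 50: minimum not met.
Weighted total:
  Execution 52 × 0.07 = 3.64
  Presentation 71 × 0.22 = 15.62
  Technical merit 75 × 0.19 = 14.25
  Use of theme 83 × 0.19 = 15.77
  Difficulty 94 × 0.12 = 11.28
  Creativity 81 × 0.06 = 4.86
  Craftsmanship 44 × 0.15 = 6.6
Sum = 72.02
Because the Craftsmanship minimum was not met, the result is Novice.

Novice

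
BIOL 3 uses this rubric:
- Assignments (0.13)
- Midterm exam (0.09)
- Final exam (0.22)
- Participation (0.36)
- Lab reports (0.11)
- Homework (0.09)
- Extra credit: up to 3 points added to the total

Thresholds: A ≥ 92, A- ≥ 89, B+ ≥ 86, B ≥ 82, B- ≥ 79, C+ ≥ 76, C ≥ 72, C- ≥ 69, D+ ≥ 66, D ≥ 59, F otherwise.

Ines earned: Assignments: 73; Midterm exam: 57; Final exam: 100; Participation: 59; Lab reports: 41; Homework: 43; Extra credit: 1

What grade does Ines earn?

Weighted total:
  Assignments 73 × 0.13 = 9.49
  Midterm exam 57 × 0.09 = 5.13
  Final exam 100 × 0.22 = 22
  Participation 59 × 0.36 = 21.24
  Lab reports 41 × 0.11 = 4.51
  Homework 43 × 0.09 = 3.87
Sum = 66.24
Extra credit: 66.24 + 1 = 67.24
67.24 is ≥ 66 and < 69 → D+

D+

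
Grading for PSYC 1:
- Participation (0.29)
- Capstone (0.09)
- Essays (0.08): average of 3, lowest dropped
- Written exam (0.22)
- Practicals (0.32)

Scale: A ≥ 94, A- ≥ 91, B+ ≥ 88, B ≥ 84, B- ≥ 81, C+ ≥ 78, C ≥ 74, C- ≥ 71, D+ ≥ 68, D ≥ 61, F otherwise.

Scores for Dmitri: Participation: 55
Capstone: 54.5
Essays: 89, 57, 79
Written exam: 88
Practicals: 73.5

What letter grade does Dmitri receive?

D+

Essays: drop 57 → average of remaining 2 = 168/2 = 84
Weighted total:
  Participation 55 × 0.29 = 15.95
  Capstone 54.5 × 0.09 = 4.905
  Essays 84 × 0.08 = 6.72
  Written exam 88 × 0.22 = 19.36
  Practicals 73.5 × 0.32 = 23.52
Sum = 70.455
70.455 is ≥ 68 and < 71 → D+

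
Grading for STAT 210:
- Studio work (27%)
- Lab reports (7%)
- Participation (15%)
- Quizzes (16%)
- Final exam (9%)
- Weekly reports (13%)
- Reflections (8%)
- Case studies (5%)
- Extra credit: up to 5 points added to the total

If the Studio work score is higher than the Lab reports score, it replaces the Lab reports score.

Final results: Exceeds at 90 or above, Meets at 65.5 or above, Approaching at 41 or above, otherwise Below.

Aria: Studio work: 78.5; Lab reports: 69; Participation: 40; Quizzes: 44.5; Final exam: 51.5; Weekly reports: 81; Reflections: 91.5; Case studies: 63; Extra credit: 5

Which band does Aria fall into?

Studio work (78.5) > Lab reports (69), so Lab reports counts as 78.5.
Weighted total:
  Studio work 78.5 × 0.27 = 21.195
  Lab reports 78.5 × 0.07 = 5.495
  Participation 40 × 0.15 = 6
  Quizzes 44.5 × 0.16 = 7.12
  Final exam 51.5 × 0.09 = 4.635
  Weekly reports 81 × 0.13 = 10.53
  Reflections 91.5 × 0.08 = 7.32
  Case studies 63 × 0.05 = 3.15
Sum = 65.445
Extra credit: 65.445 + 5 = 70.445
70.445 is ≥ 65.5 and < 90 → Meets

Meets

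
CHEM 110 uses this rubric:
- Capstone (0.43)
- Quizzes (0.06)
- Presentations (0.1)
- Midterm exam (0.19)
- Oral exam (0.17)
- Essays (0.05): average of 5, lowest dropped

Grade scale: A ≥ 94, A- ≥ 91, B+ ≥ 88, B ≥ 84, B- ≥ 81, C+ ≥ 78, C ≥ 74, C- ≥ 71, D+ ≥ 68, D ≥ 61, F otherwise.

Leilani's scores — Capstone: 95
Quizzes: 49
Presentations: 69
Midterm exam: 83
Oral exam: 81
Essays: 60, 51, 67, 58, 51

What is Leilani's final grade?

Essays: drop 51 → average of remaining 4 = 236/4 = 59
Weighted total:
  Capstone 95 × 0.43 = 40.85
  Quizzes 49 × 0.06 = 2.94
  Presentations 69 × 0.1 = 6.9
  Midterm exam 83 × 0.19 = 15.77
  Oral exam 81 × 0.17 = 13.77
  Essays 59 × 0.05 = 2.95
Sum = 83.18
83.18 is ≥ 81 and < 84 → B-

B-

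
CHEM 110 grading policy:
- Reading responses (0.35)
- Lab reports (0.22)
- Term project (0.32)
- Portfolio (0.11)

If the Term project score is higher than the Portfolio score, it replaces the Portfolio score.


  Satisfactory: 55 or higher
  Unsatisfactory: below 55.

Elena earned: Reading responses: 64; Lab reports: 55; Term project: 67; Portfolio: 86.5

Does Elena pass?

Term project (67) ≤ Portfolio (86.5), so Portfolio stays at 86.5.
Weighted total:
  Reading responses 64 × 0.35 = 22.4
  Lab reports 55 × 0.22 = 12.1
  Term project 67 × 0.32 = 21.44
  Portfolio 86.5 × 0.11 = 9.515
Sum = 65.455
65.455 ≥ 55 → Satisfactory

Satisfactory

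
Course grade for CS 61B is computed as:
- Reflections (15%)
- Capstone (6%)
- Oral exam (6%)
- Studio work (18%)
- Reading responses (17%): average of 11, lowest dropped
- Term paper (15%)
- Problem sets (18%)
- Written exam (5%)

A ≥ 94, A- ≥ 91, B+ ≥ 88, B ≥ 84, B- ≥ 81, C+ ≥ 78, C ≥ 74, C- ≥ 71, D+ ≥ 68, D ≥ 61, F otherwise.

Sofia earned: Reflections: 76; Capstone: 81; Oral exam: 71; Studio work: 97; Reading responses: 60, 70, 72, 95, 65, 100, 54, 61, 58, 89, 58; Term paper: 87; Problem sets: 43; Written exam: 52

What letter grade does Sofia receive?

C-

Reading responses: drop 54 → average of remaining 10 = 728/10 = 72.8
Weighted total:
  Reflections 76 × 0.15 = 11.4
  Capstone 81 × 0.06 = 4.86
  Oral exam 71 × 0.06 = 4.26
  Studio work 97 × 0.18 = 17.46
  Reading responses 72.8 × 0.17 = 12.376
  Term paper 87 × 0.15 = 13.05
  Problem sets 43 × 0.18 = 7.74
  Written exam 52 × 0.05 = 2.6
Sum = 73.746
73.746 is ≥ 71 and < 74 → C-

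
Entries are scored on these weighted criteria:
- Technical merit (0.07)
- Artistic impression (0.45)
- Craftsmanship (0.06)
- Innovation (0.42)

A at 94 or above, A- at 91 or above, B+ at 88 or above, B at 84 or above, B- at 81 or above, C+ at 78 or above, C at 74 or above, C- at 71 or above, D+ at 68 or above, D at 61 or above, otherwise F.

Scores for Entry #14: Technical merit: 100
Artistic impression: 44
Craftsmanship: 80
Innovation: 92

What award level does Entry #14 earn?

Weighted total:
  Technical merit 100 × 0.07 = 7
  Artistic impression 44 × 0.45 = 19.8
  Craftsmanship 80 × 0.06 = 4.8
  Innovation 92 × 0.42 = 38.64
Sum = 70.24
70.24 is ≥ 68 and < 71 → D+

D+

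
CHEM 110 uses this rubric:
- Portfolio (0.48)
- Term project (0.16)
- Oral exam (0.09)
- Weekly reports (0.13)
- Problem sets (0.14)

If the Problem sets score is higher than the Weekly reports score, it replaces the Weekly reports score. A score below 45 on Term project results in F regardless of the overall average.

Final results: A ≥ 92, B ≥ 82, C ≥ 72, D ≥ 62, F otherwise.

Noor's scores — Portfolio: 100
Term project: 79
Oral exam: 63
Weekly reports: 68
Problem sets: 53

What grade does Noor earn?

B

Problem sets (53) ≤ Weekly reports (68), so Weekly reports stays at 68.
Term project score 79 ≥ 45: minimum met.
Weighted total:
  Portfolio 100 × 0.48 = 48
  Term project 79 × 0.16 = 12.64
  Oral exam 63 × 0.09 = 5.67
  Weekly reports 68 × 0.13 = 8.84
  Problem sets 53 × 0.14 = 7.42
Sum = 82.57
82.57 is ≥ 82 and < 92 → B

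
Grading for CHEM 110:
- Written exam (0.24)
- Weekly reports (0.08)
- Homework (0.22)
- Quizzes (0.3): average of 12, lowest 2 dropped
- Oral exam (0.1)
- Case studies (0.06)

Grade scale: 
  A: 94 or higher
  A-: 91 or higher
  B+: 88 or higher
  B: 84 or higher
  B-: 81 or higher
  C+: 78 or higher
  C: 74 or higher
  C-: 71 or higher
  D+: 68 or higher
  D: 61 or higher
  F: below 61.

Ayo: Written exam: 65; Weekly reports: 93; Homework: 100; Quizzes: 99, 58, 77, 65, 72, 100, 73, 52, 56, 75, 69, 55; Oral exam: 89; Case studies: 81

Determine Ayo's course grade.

Quizzes: drop 52, 55 → average of remaining 10 = 744/10 = 74.4
Weighted total:
  Written exam 65 × 0.24 = 15.6
  Weekly reports 93 × 0.08 = 7.44
  Homework 100 × 0.22 = 22
  Quizzes 74.4 × 0.3 = 22.32
  Oral exam 89 × 0.1 = 8.9
  Case studies 81 × 0.06 = 4.86
Sum = 81.12
81.12 is ≥ 81 and < 84 → B-

B-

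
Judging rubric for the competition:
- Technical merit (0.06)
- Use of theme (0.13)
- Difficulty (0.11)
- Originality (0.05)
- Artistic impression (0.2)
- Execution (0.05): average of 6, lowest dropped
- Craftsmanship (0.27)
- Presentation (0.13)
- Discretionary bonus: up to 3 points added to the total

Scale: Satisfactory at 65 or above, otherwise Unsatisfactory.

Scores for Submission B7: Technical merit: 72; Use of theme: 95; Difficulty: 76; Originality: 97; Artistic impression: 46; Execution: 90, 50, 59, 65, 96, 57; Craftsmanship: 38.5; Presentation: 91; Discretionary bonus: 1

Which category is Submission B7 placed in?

Satisfactory

Execution: drop 50 → average of remaining 5 = 367/5 = 73.4
Weighted total:
  Technical merit 72 × 0.06 = 4.32
  Use of theme 95 × 0.13 = 12.35
  Difficulty 76 × 0.11 = 8.36
  Originality 97 × 0.05 = 4.85
  Artistic impression 46 × 0.2 = 9.2
  Execution 73.4 × 0.05 = 3.67
  Craftsmanship 38.5 × 0.27 = 10.395
  Presentation 91 × 0.13 = 11.83
Sum = 64.975
Discretionary bonus: 64.975 + 1 = 65.975
65.975 ≥ 65 → Satisfactory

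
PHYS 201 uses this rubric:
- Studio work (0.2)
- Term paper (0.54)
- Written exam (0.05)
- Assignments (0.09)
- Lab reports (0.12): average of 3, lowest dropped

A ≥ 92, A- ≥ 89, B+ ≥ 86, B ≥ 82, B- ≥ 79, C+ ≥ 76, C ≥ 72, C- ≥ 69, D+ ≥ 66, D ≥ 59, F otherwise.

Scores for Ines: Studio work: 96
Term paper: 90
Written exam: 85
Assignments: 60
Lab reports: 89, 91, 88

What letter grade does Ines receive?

B+

Lab reports: drop 88 → average of remaining 2 = 180/2 = 90
Weighted total:
  Studio work 96 × 0.2 = 19.2
  Term paper 90 × 0.54 = 48.6
  Written exam 85 × 0.05 = 4.25
  Assignments 60 × 0.09 = 5.4
  Lab reports 90 × 0.12 = 10.8
Sum = 88.25
88.25 is ≥ 86 and < 89 → B+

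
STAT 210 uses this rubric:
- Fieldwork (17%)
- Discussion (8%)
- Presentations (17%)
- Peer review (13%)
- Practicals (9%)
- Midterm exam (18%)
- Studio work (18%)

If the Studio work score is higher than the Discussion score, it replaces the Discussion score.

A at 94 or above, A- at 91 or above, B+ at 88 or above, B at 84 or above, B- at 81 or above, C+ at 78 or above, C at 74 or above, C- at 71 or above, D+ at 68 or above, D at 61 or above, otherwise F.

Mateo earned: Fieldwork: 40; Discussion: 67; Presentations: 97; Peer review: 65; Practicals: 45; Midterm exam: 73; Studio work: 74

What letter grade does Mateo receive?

D+

Studio work (74) > Discussion (67), so Discussion counts as 74.
Weighted total:
  Fieldwork 40 × 0.17 = 6.8
  Discussion 74 × 0.08 = 5.92
  Presentations 97 × 0.17 = 16.49
  Peer review 65 × 0.13 = 8.45
  Practicals 45 × 0.09 = 4.05
  Midterm exam 73 × 0.18 = 13.14
  Studio work 74 × 0.18 = 13.32
Sum = 68.17
68.17 is ≥ 68 and < 71 → D+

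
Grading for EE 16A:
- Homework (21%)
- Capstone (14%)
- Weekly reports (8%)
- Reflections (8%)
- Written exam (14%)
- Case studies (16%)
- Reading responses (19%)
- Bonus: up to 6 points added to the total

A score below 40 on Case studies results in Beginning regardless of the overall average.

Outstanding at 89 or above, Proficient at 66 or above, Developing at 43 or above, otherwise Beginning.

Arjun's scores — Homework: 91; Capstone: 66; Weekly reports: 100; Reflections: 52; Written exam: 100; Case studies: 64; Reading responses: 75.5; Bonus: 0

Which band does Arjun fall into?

Case studies score 64 ≥ 40: minimum met.
Weighted total:
  Homework 91 × 0.21 = 19.11
  Capstone 66 × 0.14 = 9.24
  Weekly reports 100 × 0.08 = 8
  Reflections 52 × 0.08 = 4.16
  Written exam 100 × 0.14 = 14
  Case studies 64 × 0.16 = 10.24
  Reading responses 75.5 × 0.19 = 14.345
Sum = 79.095
Bonus: 79.095 + 0 = 79.095
79.095 is ≥ 66 and < 89 → Proficient

Proficient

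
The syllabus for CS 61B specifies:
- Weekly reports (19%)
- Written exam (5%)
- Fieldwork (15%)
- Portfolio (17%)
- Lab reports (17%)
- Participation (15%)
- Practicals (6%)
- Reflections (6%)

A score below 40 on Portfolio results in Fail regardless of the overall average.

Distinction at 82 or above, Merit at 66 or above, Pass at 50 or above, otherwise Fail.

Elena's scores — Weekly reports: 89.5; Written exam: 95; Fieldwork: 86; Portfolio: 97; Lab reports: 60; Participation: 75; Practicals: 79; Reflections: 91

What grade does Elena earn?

Distinction

Portfolio score 97 ≥ 40: minimum met.
Weighted total:
  Weekly reports 89.5 × 0.19 = 17.005
  Written exam 95 × 0.05 = 4.75
  Fieldwork 86 × 0.15 = 12.9
  Portfolio 97 × 0.17 = 16.49
  Lab reports 60 × 0.17 = 10.2
  Participation 75 × 0.15 = 11.25
  Practicals 79 × 0.06 = 4.74
  Reflections 91 × 0.06 = 5.46
Sum = 82.795
82.795 ≥ 82 → Distinction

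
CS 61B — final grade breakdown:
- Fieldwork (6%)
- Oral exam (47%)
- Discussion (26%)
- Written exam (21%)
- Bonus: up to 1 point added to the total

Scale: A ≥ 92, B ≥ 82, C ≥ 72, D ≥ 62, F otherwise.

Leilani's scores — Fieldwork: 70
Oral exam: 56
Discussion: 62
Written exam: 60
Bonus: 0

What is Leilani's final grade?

F

Weighted total:
  Fieldwork 70 × 0.06 = 4.2
  Oral exam 56 × 0.47 = 26.32
  Discussion 62 × 0.26 = 16.12
  Written exam 60 × 0.21 = 12.6
Sum = 59.24
Bonus: 59.24 + 0 = 59.24
59.24 < 62 → F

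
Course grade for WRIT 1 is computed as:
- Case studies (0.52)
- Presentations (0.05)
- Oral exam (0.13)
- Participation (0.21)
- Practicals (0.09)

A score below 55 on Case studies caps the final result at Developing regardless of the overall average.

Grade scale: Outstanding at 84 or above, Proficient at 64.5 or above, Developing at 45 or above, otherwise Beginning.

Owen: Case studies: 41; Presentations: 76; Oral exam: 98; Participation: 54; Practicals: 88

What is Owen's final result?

Developing

Case studies score 41 < 55: minimum not met.
Weighted total:
  Case studies 41 × 0.52 = 21.32
  Presentations 76 × 0.05 = 3.8
  Oral exam 98 × 0.13 = 12.74
  Participation 54 × 0.21 = 11.34
  Practicals 88 × 0.09 = 7.92
Sum = 57.12
57.12 would be Developing; cap at Developing applies → Developing.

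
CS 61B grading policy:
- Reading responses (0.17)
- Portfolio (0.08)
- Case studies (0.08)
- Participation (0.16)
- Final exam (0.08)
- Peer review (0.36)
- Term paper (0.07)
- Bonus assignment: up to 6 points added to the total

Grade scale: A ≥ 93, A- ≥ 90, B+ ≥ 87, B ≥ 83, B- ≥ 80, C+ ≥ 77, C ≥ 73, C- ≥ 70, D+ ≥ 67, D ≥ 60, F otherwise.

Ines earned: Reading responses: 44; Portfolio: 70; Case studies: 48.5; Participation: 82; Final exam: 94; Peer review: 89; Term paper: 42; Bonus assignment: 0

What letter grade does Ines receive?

Weighted total:
  Reading responses 44 × 0.17 = 7.48
  Portfolio 70 × 0.08 = 5.6
  Case studies 48.5 × 0.08 = 3.88
  Participation 82 × 0.16 = 13.12
  Final exam 94 × 0.08 = 7.52
  Peer review 89 × 0.36 = 32.04
  Term paper 42 × 0.07 = 2.94
Sum = 72.58
Bonus assignment: 72.58 + 0 = 72.58
72.58 is ≥ 70 and < 73 → C-

C-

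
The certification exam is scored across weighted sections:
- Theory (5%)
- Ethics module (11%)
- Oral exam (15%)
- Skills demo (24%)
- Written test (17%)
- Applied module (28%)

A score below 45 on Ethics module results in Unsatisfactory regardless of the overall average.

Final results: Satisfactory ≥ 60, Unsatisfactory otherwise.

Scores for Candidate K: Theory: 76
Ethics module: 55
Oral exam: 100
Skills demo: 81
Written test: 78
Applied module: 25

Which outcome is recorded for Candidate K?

Satisfactory

Ethics module score 55 ≥ 45: minimum met.
Weighted total:
  Theory 76 × 0.05 = 3.8
  Ethics module 55 × 0.11 = 6.05
  Oral exam 100 × 0.15 = 15
  Skills demo 81 × 0.24 = 19.44
  Written test 78 × 0.17 = 13.26
  Applied module 25 × 0.28 = 7
Sum = 64.55
64.55 ≥ 60 → Satisfactory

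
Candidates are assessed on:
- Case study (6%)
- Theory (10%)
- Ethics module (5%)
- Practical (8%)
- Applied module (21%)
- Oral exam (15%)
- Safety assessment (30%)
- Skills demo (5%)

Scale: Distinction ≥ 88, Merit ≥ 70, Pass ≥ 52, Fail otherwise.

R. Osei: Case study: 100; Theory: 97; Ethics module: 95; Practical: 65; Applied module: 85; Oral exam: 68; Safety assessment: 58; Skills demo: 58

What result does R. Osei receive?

Weighted total:
  Case study 100 × 0.06 = 6
  Theory 97 × 0.1 = 9.7
  Ethics module 95 × 0.05 = 4.75
  Practical 65 × 0.08 = 5.2
  Applied module 85 × 0.21 = 17.85
  Oral exam 68 × 0.15 = 10.2
  Safety assessment 58 × 0.3 = 17.4
  Skills demo 58 × 0.05 = 2.9
Sum = 74
74 is ≥ 70 and < 88 → Merit

Merit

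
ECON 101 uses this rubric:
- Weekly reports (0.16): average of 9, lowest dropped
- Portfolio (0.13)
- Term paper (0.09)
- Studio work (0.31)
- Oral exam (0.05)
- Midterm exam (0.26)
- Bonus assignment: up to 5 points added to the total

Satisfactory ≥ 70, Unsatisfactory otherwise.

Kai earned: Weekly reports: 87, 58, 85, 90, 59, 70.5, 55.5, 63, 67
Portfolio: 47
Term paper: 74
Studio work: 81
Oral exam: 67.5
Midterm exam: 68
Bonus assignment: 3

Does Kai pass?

Weekly reports: drop 55.5 → average of remaining 8 = 579.5/8 = 72.4375
Weighted total:
  Weekly reports 72.4375 × 0.16 = 11.59
  Portfolio 47 × 0.13 = 6.11
  Term paper 74 × 0.09 = 6.66
  Studio work 81 × 0.31 = 25.11
  Oral exam 67.5 × 0.05 = 3.375
  Midterm exam 68 × 0.26 = 17.68
Sum = 70.525
Bonus assignment: 70.525 + 3 = 73.525
73.525 ≥ 70 → Satisfactory

Satisfactory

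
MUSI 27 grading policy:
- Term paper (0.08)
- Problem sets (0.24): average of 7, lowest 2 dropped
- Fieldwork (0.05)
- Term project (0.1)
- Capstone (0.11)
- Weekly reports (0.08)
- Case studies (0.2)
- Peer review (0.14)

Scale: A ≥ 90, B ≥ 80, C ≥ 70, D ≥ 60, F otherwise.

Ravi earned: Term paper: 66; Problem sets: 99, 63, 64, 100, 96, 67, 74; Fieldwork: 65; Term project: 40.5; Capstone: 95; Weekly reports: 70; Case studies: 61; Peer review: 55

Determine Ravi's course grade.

D

Problem sets: drop 63, 64 → average of remaining 5 = 436/5 = 87.2
Weighted total:
  Term paper 66 × 0.08 = 5.28
  Problem sets 87.2 × 0.24 = 20.928
  Fieldwork 65 × 0.05 = 3.25
  Term project 40.5 × 0.1 = 4.05
  Capstone 95 × 0.11 = 10.45
  Weekly reports 70 × 0.08 = 5.6
  Case studies 61 × 0.2 = 12.2
  Peer review 55 × 0.14 = 7.7
Sum = 69.458
69.458 is ≥ 60 and < 70 → D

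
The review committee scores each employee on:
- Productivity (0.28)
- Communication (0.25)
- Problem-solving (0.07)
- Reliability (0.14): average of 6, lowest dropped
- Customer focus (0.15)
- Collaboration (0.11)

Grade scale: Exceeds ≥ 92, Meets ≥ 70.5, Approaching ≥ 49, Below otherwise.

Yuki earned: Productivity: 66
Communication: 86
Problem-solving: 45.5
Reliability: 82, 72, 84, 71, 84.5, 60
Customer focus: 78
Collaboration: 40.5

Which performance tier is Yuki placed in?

Reliability: drop 60 → average of remaining 5 = 393.5/5 = 78.7
Weighted total:
  Productivity 66 × 0.28 = 18.48
  Communication 86 × 0.25 = 21.5
  Problem-solving 45.5 × 0.07 = 3.185
  Reliability 78.7 × 0.14 = 11.018
  Customer focus 78 × 0.15 = 11.7
  Collaboration 40.5 × 0.11 = 4.455
Sum = 70.338
70.338 is ≥ 49 and < 70.5 → Approaching

Approaching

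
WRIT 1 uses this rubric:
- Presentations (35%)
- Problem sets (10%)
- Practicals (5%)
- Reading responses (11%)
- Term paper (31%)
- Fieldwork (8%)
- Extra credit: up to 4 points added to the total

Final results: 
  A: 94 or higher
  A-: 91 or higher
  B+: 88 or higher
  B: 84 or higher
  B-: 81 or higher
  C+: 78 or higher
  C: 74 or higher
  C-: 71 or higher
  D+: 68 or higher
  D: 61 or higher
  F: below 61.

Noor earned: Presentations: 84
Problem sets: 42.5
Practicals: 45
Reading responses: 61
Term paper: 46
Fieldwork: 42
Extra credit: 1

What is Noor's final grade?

Weighted total:
  Presentations 84 × 0.35 = 29.4
  Problem sets 42.5 × 0.1 = 4.25
  Practicals 45 × 0.05 = 2.25
  Reading responses 61 × 0.11 = 6.71
  Term paper 46 × 0.31 = 14.26
  Fieldwork 42 × 0.08 = 3.36
Sum = 60.23
Extra credit: 60.23 + 1 = 61.23
61.23 is ≥ 61 and < 68 → D

D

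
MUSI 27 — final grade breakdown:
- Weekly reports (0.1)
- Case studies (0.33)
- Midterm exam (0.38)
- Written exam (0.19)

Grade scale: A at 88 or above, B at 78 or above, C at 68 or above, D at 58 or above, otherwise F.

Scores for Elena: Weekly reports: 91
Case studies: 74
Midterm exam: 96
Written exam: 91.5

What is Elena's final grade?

B

Weighted total:
  Weekly reports 91 × 0.1 = 9.1
  Case studies 74 × 0.33 = 24.42
  Midterm exam 96 × 0.38 = 36.48
  Written exam 91.5 × 0.19 = 17.385
Sum = 87.385
87.385 is ≥ 78 and < 88 → B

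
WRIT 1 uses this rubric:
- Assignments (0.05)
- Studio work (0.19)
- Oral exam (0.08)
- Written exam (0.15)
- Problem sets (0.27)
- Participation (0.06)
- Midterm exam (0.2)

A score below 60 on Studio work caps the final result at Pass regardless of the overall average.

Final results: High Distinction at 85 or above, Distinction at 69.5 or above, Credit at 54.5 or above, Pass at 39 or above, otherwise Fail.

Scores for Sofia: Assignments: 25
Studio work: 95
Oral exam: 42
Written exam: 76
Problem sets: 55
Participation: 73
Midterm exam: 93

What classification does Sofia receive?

Distinction

Studio work score 95 ≥ 60: minimum met.
Weighted total:
  Assignments 25 × 0.05 = 1.25
  Studio work 95 × 0.19 = 18.05
  Oral exam 42 × 0.08 = 3.36
  Written exam 76 × 0.15 = 11.4
  Problem sets 55 × 0.27 = 14.85
  Participation 73 × 0.06 = 4.38
  Midterm exam 93 × 0.2 = 18.6
Sum = 71.89
71.89 is ≥ 69.5 and < 85 → Distinction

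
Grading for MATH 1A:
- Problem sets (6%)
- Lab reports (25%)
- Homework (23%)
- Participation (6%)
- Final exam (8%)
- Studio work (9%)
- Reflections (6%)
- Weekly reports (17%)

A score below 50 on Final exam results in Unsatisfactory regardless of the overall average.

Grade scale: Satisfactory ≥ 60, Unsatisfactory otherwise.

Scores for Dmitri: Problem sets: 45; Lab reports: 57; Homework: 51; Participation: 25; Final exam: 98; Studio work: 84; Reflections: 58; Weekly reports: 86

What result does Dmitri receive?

Satisfactory

Final exam score 98 ≥ 50: minimum met.
Weighted total:
  Problem sets 45 × 0.06 = 2.7
  Lab reports 57 × 0.25 = 14.25
  Homework 51 × 0.23 = 11.73
  Participation 25 × 0.06 = 1.5
  Final exam 98 × 0.08 = 7.84
  Studio work 84 × 0.09 = 7.56
  Reflections 58 × 0.06 = 3.48
  Weekly reports 86 × 0.17 = 14.62
Sum = 63.68
63.68 ≥ 60 → Satisfactory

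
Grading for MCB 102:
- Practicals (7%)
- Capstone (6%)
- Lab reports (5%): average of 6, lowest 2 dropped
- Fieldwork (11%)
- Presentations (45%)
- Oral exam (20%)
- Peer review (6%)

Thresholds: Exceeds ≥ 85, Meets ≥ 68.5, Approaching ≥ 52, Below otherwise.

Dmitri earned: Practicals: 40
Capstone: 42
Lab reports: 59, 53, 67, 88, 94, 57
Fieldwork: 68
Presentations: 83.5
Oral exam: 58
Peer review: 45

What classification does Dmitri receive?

Meets

Lab reports: drop 53, 57 → average of remaining 4 = 308/4 = 77
Weighted total:
  Practicals 40 × 0.07 = 2.8
  Capstone 42 × 0.06 = 2.52
  Lab reports 77 × 0.05 = 3.85
  Fieldwork 68 × 0.11 = 7.48
  Presentations 83.5 × 0.45 = 37.575
  Oral exam 58 × 0.2 = 11.6
  Peer review 45 × 0.06 = 2.7
Sum = 68.525
68.525 is ≥ 68.5 and < 85 → Meets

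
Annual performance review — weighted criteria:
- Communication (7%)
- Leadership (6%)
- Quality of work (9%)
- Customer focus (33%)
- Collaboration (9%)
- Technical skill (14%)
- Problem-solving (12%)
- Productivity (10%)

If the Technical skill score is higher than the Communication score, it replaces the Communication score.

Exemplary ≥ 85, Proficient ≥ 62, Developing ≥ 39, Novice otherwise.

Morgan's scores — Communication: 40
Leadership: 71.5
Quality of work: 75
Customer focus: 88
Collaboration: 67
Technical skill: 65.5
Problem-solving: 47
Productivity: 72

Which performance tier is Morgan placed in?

Proficient

Technical skill (65.5) > Communication (40), so Communication counts as 65.5.
Weighted total:
  Communication 65.5 × 0.07 = 4.585
  Leadership 71.5 × 0.06 = 4.29
  Quality of work 75 × 0.09 = 6.75
  Customer focus 88 × 0.33 = 29.04
  Collaboration 67 × 0.09 = 6.03
  Technical skill 65.5 × 0.14 = 9.17
  Problem-solving 47 × 0.12 = 5.64
  Productivity 72 × 0.1 = 7.2
Sum = 72.705
72.705 is ≥ 62 and < 85 → Proficient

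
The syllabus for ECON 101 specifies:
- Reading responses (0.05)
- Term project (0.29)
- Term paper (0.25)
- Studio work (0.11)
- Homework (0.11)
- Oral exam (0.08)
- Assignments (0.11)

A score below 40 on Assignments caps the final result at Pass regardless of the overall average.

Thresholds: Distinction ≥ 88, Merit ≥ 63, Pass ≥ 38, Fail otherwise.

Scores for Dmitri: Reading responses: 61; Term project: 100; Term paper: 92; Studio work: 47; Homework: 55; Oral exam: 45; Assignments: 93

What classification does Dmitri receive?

Merit

Assignments score 93 ≥ 40: minimum met.
Weighted total:
  Reading responses 61 × 0.05 = 3.05
  Term project 100 × 0.29 = 29
  Term paper 92 × 0.25 = 23
  Studio work 47 × 0.11 = 5.17
  Homework 55 × 0.11 = 6.05
  Oral exam 45 × 0.08 = 3.6
  Assignments 93 × 0.11 = 10.23
Sum = 80.1
80.1 is ≥ 63 and < 88 → Merit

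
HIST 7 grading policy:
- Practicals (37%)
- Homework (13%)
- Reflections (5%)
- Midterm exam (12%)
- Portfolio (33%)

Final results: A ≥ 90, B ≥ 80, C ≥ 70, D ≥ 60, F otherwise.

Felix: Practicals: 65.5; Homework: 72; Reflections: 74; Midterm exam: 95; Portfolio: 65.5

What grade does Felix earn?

Weighted total:
  Practicals 65.5 × 0.37 = 24.235
  Homework 72 × 0.13 = 9.36
  Reflections 74 × 0.05 = 3.7
  Midterm exam 95 × 0.12 = 11.4
  Portfolio 65.5 × 0.33 = 21.615
Sum = 70.31
70.31 is ≥ 70 and < 80 → C

C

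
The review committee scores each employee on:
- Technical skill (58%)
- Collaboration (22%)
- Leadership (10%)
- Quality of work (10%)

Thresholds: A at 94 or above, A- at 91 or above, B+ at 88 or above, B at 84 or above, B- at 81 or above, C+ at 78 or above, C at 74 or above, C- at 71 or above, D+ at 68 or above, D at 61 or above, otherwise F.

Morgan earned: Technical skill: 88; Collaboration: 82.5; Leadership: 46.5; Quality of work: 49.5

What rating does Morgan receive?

Weighted total:
  Technical skill 88 × 0.58 = 51.04
  Collaboration 82.5 × 0.22 = 18.15
  Leadership 46.5 × 0.1 = 4.65
  Quality of work 49.5 × 0.1 = 4.95
Sum = 78.79
78.79 is ≥ 78 and < 81 → C+

C+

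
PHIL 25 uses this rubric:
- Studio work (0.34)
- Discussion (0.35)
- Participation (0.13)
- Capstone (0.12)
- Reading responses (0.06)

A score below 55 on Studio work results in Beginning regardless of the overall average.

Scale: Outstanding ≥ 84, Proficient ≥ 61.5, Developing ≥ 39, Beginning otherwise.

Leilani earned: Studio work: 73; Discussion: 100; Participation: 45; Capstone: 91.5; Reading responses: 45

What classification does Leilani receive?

Studio work score 73 ≥ 55: minimum met.
Weighted total:
  Studio work 73 × 0.34 = 24.82
  Discussion 100 × 0.35 = 35
  Participation 45 × 0.13 = 5.85
  Capstone 91.5 × 0.12 = 10.98
  Reading responses 45 × 0.06 = 2.7
Sum = 79.35
79.35 is ≥ 61.5 and < 84 → Proficient

Proficient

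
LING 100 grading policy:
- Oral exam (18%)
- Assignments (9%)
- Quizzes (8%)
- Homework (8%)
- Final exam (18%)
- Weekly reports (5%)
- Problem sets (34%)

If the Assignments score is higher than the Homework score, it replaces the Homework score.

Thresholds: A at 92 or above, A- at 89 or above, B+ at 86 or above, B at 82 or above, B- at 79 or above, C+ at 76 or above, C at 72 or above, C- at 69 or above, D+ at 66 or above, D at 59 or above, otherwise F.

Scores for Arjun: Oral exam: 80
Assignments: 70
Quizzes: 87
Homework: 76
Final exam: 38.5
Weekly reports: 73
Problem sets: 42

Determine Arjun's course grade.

Assignments (70) ≤ Homework (76), so Homework stays at 76.
Weighted total:
  Oral exam 80 × 0.18 = 14.4
  Assignments 70 × 0.09 = 6.3
  Quizzes 87 × 0.08 = 6.96
  Homework 76 × 0.08 = 6.08
  Final exam 38.5 × 0.18 = 6.93
  Weekly reports 73 × 0.05 = 3.65
  Problem sets 42 × 0.34 = 14.28
Sum = 58.6
58.6 < 59 → F

F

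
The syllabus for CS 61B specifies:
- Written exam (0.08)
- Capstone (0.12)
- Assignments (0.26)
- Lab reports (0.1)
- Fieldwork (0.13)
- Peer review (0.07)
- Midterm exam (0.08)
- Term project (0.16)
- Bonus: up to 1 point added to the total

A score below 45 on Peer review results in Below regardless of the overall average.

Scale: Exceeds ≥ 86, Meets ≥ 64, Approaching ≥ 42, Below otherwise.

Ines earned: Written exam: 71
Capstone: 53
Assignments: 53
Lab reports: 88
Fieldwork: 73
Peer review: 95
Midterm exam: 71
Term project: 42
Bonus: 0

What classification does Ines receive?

Approaching

Peer review score 95 ≥ 45: minimum met.
Weighted total:
  Written exam 71 × 0.08 = 5.68
  Capstone 53 × 0.12 = 6.36
  Assignments 53 × 0.26 = 13.78
  Lab reports 88 × 0.1 = 8.8
  Fieldwork 73 × 0.13 = 9.49
  Peer review 95 × 0.07 = 6.65
  Midterm exam 71 × 0.08 = 5.68
  Term project 42 × 0.16 = 6.72
Sum = 63.16
Bonus: 63.16 + 0 = 63.16
63.16 is ≥ 42 and < 64 → Approaching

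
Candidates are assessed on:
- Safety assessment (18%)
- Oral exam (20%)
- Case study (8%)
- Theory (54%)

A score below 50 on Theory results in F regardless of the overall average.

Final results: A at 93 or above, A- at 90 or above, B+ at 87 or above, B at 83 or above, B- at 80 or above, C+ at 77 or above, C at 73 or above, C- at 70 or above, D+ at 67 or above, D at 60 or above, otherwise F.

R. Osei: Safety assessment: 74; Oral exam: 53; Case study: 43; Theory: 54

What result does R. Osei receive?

F

Theory score 54 ≥ 50: minimum met.
Weighted total:
  Safety assessment 74 × 0.18 = 13.32
  Oral exam 53 × 0.2 = 10.6
  Case study 43 × 0.08 = 3.44
  Theory 54 × 0.54 = 29.16
Sum = 56.52
56.52 < 60 → F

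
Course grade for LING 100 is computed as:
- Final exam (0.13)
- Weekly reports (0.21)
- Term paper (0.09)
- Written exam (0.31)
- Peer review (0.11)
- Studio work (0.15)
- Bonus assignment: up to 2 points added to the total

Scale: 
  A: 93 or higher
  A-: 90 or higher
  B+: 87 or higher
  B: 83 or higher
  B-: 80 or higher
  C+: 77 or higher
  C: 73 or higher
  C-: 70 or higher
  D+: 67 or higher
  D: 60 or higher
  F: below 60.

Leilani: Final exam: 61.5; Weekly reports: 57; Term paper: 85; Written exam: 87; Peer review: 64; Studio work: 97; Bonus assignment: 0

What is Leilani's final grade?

Weighted total:
  Final exam 61.5 × 0.13 = 7.995
  Weekly reports 57 × 0.21 = 11.97
  Term paper 85 × 0.09 = 7.65
  Written exam 87 × 0.31 = 26.97
  Peer review 64 × 0.11 = 7.04
  Studio work 97 × 0.15 = 14.55
Sum = 76.175
Bonus assignment: 76.175 + 0 = 76.175
76.175 is ≥ 73 and < 77 → C

C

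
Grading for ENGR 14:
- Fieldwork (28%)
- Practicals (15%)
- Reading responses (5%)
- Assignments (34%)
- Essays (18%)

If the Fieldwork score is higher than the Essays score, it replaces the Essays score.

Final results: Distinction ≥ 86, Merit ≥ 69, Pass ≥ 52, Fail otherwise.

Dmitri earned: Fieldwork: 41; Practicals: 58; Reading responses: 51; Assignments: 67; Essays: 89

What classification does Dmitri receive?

Pass

Fieldwork (41) ≤ Essays (89), so Essays stays at 89.
Weighted total:
  Fieldwork 41 × 0.28 = 11.48
  Practicals 58 × 0.15 = 8.7
  Reading responses 51 × 0.05 = 2.55
  Assignments 67 × 0.34 = 22.78
  Essays 89 × 0.18 = 16.02
Sum = 61.53
61.53 is ≥ 52 and < 69 → Pass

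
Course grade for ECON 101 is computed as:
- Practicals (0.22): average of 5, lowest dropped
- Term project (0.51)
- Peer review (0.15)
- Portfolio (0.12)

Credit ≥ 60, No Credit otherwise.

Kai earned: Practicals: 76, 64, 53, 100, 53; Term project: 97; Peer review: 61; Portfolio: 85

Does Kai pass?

Practicals: drop 53 → average of remaining 4 = 293/4 = 73.25
Weighted total:
  Practicals 73.25 × 0.22 = 16.115
  Term project 97 × 0.51 = 49.47
  Peer review 61 × 0.15 = 9.15
  Portfolio 85 × 0.12 = 10.2
Sum = 84.935
84.935 ≥ 60 → Credit

Credit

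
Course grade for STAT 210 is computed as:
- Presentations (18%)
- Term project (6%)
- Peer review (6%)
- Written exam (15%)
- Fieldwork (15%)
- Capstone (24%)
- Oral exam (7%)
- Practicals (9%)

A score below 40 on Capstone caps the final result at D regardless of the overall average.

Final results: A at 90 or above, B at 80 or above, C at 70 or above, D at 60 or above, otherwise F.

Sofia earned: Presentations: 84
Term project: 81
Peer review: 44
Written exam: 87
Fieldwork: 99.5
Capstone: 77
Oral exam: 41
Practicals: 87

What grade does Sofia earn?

Capstone score 77 ≥ 40: minimum met.
Weighted total:
  Presentations 84 × 0.18 = 15.12
  Term project 81 × 0.06 = 4.86
  Peer review 44 × 0.06 = 2.64
  Written exam 87 × 0.15 = 13.05
  Fieldwork 99.5 × 0.15 = 14.925
  Capstone 77 × 0.24 = 18.48
  Oral exam 41 × 0.07 = 2.87
  Practicals 87 × 0.09 = 7.83
Sum = 79.775
79.775 is ≥ 70 and < 80 → C

C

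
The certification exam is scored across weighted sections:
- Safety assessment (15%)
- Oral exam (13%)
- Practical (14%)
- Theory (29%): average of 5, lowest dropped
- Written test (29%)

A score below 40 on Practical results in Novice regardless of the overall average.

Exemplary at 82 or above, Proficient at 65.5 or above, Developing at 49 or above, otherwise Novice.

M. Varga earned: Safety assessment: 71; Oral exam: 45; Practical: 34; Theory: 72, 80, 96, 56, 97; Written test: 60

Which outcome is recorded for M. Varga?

Novice

Theory: drop 56 → average of remaining 4 = 345/4 = 86.25
Practical score 34 < 40: minimum not met.
Weighted total:
  Safety assessment 71 × 0.15 = 10.65
  Oral exam 45 × 0.13 = 5.85
  Practical 34 × 0.14 = 4.76
  Theory 86.25 × 0.29 = 25.0125
  Written test 60 × 0.29 = 17.4
Sum = 63.6725
Because the Practical minimum was not met, the result is Novice.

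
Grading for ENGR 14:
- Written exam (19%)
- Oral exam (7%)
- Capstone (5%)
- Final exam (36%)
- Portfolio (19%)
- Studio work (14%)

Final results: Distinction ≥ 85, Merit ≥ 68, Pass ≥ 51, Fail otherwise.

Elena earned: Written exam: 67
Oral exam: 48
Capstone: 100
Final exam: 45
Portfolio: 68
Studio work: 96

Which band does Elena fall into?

Pass

Weighted total:
  Written exam 67 × 0.19 = 12.73
  Oral exam 48 × 0.07 = 3.36
  Capstone 100 × 0.05 = 5
  Final exam 45 × 0.36 = 16.2
  Portfolio 68 × 0.19 = 12.92
  Studio work 96 × 0.14 = 13.44
Sum = 63.65
63.65 is ≥ 51 and < 68 → Pass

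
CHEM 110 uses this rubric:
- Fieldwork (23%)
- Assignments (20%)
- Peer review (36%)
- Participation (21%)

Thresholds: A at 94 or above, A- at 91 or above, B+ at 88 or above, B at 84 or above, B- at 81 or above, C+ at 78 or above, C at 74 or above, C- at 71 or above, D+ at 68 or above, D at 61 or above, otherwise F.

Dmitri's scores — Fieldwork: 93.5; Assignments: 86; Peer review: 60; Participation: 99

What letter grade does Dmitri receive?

Weighted total:
  Fieldwork 93.5 × 0.23 = 21.505
  Assignments 86 × 0.2 = 17.2
  Peer review 60 × 0.36 = 21.6
  Participation 99 × 0.21 = 20.79
Sum = 81.095
81.095 is ≥ 81 and < 84 → B-

B-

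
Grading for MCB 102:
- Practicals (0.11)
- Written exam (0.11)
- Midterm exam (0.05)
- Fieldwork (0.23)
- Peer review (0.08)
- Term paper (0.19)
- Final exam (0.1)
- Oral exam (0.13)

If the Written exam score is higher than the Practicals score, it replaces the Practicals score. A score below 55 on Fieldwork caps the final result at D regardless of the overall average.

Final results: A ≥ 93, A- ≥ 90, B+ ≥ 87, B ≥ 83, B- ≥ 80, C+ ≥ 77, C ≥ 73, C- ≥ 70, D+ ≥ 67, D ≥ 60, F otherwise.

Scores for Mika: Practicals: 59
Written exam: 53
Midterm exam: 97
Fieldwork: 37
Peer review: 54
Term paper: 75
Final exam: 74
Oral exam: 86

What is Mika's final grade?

D

Written exam (53) ≤ Practicals (59), so Practicals stays at 59.
Fieldwork score 37 < 55: minimum not met.
Weighted total:
  Practicals 59 × 0.11 = 6.49
  Written exam 53 × 0.11 = 5.83
  Midterm exam 97 × 0.05 = 4.85
  Fieldwork 37 × 0.23 = 8.51
  Peer review 54 × 0.08 = 4.32
  Term paper 75 × 0.19 = 14.25
  Final exam 74 × 0.1 = 7.4
  Oral exam 86 × 0.13 = 11.18
Sum = 62.83
62.83 would be D; cap at D applies → D.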